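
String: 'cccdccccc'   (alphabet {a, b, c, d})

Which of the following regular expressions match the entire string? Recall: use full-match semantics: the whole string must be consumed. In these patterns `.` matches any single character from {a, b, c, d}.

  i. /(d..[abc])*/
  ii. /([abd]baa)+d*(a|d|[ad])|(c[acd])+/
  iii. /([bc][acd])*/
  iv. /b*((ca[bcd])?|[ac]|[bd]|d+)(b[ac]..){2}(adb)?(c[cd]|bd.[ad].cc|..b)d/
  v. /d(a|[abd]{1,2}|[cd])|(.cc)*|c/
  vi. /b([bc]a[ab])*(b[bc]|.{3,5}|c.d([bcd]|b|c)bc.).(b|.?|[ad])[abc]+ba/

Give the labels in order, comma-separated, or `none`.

v

i → no match
ii → no match
iii → no match
iv → no match — must end with 'd'
v → match
vi → no match — must start with 'b'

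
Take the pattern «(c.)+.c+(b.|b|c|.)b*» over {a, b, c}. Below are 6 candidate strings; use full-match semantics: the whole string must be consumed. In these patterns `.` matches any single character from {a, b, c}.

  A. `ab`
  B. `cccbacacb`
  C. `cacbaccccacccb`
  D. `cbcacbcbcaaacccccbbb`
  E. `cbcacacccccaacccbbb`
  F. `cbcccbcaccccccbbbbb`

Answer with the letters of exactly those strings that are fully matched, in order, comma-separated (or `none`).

E, F

A → no match — must start with `c`
B → no match
C → no match
D → no match
E → match
F → match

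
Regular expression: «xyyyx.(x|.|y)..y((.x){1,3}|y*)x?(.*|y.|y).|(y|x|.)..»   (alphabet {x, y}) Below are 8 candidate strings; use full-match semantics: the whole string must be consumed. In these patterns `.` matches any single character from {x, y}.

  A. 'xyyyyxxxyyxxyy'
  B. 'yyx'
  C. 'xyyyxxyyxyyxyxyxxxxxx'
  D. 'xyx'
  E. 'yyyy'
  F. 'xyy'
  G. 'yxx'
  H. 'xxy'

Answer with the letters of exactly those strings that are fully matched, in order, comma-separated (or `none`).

A → no match
B → match
C → match
D → match
E → no match
F → match
G → match
H → match

B, C, D, F, G, H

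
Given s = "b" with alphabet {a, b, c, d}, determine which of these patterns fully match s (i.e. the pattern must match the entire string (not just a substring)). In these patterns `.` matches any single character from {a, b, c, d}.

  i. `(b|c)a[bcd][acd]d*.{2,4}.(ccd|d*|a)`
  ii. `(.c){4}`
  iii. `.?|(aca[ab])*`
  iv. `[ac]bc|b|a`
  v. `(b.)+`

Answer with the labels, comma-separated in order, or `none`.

iii, iv

i → no match
ii → no match — must end with "c"
iii → match
iv → match
v → no match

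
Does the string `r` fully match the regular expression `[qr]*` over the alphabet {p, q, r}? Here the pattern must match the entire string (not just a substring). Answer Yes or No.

Yes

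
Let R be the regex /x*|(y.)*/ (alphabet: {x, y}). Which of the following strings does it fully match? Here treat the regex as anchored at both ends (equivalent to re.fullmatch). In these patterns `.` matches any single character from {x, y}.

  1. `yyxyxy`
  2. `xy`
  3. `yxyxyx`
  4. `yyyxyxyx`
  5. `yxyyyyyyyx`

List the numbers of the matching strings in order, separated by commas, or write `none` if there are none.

3, 4, 5

1. `yyxyxy` → no match
2. `xy` → no match
3. `yxyxyx` → match
4. `yyyxyxyx` → match
5. `yxyyyyyyyx` → match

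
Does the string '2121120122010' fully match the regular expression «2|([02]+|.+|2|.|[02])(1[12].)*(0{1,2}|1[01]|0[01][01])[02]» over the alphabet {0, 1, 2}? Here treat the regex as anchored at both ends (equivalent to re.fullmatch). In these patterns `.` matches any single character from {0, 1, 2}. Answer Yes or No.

No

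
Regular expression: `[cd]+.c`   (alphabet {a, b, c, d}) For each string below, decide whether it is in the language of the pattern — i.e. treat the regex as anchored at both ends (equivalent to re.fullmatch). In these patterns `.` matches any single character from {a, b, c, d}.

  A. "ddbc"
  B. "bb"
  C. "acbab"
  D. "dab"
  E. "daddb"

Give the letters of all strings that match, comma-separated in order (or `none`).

A

A → match
B → no match — must end with "c"
C → no match — must end with "c"
D → no match — must end with "c"
E → no match — must end with "c"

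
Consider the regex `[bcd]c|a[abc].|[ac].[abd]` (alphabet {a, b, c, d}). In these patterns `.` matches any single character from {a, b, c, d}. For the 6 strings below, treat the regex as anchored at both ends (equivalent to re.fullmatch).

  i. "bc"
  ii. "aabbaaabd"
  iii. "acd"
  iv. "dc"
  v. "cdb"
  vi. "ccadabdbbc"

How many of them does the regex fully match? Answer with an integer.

i → match
ii → no match
iii → match
iv → match
v → match
vi → no match
Total matched: 4

4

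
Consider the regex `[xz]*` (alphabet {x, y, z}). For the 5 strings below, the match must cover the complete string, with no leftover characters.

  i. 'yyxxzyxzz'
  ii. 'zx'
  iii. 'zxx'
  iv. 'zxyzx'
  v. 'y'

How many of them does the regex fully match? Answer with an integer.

i → no match
ii → match
iii → match
iv → no match
v → no match
Total matched: 2

2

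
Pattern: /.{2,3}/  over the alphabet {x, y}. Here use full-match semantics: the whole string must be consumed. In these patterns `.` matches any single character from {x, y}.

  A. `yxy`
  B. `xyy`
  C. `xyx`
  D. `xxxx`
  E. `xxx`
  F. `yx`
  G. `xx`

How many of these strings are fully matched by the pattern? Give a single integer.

A → match
B → match
C → match
D → no match
E → match
F → match
G → match
Total matched: 6

6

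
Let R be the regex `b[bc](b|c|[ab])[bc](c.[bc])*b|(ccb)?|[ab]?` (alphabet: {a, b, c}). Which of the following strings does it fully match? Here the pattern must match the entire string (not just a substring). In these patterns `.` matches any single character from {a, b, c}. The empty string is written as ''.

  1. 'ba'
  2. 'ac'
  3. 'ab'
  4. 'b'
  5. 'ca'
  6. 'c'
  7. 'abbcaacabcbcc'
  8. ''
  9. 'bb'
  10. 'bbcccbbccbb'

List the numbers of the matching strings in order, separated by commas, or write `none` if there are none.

4, 8, 10

1 → no match
2 → no match
3 → no match
4 → match
5 → no match
6 → no match
7 → no match
8 → match
9 → no match
10 → match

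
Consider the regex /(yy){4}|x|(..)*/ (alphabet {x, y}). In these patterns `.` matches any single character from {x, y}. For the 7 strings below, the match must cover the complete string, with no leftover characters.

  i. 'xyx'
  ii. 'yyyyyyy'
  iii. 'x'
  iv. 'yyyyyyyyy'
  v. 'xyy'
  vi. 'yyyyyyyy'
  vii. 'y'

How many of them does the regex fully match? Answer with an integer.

2

i → no match
ii → no match
iii → match
iv → no match
v → no match
vi → match
vii → no match
Total matched: 2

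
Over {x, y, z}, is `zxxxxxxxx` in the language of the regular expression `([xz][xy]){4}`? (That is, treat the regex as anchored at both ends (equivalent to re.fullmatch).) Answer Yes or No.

No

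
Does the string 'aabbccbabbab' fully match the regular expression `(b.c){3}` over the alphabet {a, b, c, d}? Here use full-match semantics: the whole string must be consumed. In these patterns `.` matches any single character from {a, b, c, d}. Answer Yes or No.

No

Every match must start with 'b', but 'aabbccbabbab' does not.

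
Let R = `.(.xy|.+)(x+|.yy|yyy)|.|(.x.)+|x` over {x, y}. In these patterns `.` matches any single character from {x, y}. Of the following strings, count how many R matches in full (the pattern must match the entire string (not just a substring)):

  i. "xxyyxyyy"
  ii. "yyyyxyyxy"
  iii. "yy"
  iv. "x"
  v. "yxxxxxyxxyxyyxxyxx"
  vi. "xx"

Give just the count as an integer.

3

i → match
ii → no match
iii → no match
iv → match
v → match
vi → no match
Total matched: 3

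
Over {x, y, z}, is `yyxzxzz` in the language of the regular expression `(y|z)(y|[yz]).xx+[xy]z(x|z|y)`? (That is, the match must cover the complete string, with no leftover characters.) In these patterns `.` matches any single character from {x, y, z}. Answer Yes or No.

No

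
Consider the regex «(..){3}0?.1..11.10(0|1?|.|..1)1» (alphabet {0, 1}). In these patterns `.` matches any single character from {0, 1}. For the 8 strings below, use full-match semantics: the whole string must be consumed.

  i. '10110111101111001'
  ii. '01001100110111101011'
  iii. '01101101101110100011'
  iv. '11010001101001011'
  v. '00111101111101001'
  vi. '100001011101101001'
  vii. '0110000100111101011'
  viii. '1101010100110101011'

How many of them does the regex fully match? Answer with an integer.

i → match
ii → match
iii → match
iv → no match
v → match
vi → match
vii → match
viii → match
Total matched: 7

7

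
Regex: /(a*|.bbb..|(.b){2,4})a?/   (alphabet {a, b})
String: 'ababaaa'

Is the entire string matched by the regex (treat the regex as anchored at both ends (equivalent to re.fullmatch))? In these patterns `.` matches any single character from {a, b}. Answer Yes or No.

No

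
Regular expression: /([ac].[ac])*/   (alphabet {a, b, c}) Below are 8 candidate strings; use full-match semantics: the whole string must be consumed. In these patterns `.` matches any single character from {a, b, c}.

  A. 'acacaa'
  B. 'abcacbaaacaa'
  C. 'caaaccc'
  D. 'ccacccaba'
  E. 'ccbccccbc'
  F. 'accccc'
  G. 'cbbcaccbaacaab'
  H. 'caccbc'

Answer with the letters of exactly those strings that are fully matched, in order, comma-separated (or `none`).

A → match
B → no match
C → no match
D → match
E → no match
F → match
G → no match
H → match

A, D, F, H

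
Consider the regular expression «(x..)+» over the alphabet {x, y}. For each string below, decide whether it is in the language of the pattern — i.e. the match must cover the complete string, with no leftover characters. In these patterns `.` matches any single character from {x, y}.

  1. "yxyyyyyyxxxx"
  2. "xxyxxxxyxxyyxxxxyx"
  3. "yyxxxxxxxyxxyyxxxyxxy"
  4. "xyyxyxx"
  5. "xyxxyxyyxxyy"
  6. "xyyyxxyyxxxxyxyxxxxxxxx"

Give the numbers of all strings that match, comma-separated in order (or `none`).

2

1 → no match — must start with "x"
2 → match
3 → no match — must start with "x"
4 → no match
5 → no match
6 → no match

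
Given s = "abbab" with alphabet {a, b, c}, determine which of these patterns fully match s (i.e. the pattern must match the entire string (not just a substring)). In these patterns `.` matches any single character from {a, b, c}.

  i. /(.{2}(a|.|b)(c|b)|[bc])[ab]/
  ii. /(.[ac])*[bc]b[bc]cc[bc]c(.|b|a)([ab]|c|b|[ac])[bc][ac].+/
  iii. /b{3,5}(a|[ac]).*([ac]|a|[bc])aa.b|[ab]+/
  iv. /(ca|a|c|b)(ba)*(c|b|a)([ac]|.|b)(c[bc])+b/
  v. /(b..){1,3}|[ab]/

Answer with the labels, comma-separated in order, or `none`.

i → no match
ii → no match
iii → match
iv → no match
v → no match

iii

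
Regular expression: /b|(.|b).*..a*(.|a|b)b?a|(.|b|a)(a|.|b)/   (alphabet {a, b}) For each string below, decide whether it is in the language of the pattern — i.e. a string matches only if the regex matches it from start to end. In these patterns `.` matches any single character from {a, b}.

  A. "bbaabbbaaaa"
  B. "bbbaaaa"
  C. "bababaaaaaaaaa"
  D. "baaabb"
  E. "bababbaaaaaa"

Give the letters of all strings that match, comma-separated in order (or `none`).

A, B, C, E

A → match
B → match
C → match
D → no match
E → match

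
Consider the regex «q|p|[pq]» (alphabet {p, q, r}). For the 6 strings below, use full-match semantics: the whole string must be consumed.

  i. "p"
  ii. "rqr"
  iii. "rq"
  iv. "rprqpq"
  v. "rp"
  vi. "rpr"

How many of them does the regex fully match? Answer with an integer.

1

i → match
ii → no match
iii → no match
iv → no match
v → no match
vi → no match
Total matched: 1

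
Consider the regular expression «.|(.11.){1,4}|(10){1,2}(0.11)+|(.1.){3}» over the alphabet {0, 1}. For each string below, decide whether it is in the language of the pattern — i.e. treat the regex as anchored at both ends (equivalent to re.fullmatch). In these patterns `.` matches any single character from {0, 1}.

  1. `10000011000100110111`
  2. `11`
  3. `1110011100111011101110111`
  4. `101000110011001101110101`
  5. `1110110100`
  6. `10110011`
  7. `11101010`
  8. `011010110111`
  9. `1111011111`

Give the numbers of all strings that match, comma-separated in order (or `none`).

1 → no match
2 → no match
3 → no match
4 → no match
5 → no match
6 → no match
7 → no match
8 → no match
9 → no match

none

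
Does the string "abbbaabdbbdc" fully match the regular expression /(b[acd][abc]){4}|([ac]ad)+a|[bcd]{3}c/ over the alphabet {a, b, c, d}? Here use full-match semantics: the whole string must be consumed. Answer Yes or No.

No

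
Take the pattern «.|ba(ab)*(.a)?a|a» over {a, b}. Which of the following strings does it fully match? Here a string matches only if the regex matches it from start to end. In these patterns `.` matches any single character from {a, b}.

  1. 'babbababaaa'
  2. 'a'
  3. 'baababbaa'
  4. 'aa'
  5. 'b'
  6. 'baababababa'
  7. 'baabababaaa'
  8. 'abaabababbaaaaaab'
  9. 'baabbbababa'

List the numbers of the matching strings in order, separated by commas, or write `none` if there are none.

2, 3, 5, 6, 7

1 → no match
2 → match
3 → match
4 → no match
5 → match
6 → match
7 → match
8 → no match
9 → no match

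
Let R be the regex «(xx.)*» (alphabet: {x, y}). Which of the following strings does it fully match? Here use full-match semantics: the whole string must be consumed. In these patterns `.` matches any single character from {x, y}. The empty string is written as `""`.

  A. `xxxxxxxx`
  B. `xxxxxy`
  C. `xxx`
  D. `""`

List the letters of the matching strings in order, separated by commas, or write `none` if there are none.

A → no match
B → match
C → match
D → match

B, C, D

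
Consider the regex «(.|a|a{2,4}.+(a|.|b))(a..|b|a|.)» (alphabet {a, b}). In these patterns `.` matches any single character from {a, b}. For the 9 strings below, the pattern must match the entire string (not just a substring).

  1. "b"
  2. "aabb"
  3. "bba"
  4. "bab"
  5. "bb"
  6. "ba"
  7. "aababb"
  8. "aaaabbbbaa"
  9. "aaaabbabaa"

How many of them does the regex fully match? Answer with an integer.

1 → no match
2 → match
3 → no match
4 → no match
5 → match
6 → match
7 → match
8 → match
9 → match
Total matched: 6

6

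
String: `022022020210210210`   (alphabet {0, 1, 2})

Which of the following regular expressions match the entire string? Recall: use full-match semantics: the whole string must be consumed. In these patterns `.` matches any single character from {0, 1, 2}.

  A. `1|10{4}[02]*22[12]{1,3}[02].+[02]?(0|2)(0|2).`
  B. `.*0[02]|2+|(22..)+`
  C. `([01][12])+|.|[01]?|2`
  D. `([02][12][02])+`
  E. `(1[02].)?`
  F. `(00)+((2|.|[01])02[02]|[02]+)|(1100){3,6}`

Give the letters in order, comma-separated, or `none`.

A → no match
B → no match
C → no match
D → match
E → no match
F → no match

D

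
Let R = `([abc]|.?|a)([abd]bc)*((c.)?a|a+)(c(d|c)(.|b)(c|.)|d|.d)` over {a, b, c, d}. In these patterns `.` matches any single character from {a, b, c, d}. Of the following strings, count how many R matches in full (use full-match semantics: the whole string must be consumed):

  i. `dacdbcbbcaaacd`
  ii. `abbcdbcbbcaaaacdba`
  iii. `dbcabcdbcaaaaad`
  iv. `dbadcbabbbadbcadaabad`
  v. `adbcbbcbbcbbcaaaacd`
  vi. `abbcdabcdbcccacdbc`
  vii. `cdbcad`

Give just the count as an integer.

i → no match
ii → match
iii → match
iv → no match
v → match
vi → no match
vii → match
Total matched: 4

4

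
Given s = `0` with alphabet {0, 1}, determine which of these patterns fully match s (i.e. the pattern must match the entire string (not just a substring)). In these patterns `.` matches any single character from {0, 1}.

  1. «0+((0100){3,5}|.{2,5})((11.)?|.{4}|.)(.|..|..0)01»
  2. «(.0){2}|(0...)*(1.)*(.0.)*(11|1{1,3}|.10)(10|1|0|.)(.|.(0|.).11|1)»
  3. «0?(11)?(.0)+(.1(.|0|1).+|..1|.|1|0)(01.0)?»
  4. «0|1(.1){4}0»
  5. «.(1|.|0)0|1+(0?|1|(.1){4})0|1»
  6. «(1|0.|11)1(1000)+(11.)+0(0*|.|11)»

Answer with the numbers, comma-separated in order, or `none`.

4

1 → no match — must end with `01`
2 → no match
3 → no match
4 → match
5 → no match
6 → no match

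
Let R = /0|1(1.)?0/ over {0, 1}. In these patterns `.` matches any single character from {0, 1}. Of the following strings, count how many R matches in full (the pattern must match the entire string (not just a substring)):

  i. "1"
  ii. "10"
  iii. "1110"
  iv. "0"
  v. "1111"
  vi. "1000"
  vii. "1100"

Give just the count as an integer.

i → no match — must end with "0"
ii → match
iii → match
iv → match
v → no match — must end with "0"
vi → no match
vii → match
Total matched: 4

4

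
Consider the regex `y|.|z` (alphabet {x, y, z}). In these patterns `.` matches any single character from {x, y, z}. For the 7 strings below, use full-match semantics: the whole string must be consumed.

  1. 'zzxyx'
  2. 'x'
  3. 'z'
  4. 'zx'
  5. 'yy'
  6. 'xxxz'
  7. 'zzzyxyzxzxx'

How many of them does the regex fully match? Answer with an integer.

2

1 → no match
2 → match
3 → match
4 → no match
5 → no match
6 → no match
7 → no match
Total matched: 2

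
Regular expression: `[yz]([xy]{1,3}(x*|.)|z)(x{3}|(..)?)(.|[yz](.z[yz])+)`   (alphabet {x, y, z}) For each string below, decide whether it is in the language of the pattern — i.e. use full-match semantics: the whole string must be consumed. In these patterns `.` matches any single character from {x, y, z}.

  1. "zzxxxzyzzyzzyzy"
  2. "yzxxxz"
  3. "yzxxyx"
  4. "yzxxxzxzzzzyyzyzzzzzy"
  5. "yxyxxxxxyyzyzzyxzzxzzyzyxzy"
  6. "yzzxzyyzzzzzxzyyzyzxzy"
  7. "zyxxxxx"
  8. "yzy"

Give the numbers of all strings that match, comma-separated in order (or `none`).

1 → match
2 → match
3 → no match
4 → match
5 → match
6 → no match
7 → match
8 → match

1, 2, 4, 5, 7, 8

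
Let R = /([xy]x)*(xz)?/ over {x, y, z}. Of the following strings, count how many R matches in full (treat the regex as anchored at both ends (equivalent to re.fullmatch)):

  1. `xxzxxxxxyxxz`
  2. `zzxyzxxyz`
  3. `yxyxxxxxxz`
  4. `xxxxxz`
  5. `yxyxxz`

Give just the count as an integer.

1. `xxzxxxxxyxxz` → no match
2. `zzxyzxxyz` → no match
3. `yxyxxxxxxz` → match
4. `xxxxxz` → match
5. `yxyxxz` → match
Total matched: 3

3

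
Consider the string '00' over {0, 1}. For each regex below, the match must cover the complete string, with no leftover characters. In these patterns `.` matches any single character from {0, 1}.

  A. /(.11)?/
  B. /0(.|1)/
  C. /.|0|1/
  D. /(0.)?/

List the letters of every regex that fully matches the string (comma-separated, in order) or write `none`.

A → no match
B → match
C → no match
D → match

B, D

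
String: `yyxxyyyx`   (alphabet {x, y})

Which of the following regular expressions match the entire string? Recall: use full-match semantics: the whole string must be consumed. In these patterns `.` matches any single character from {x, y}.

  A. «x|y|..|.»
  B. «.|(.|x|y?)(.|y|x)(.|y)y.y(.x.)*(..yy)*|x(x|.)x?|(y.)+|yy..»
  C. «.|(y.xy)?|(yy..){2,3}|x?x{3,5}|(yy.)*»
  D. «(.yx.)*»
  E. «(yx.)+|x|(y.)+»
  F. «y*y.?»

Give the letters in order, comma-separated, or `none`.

A → no match
B → no match
C → match
D → no match
E → no match
F → no match

C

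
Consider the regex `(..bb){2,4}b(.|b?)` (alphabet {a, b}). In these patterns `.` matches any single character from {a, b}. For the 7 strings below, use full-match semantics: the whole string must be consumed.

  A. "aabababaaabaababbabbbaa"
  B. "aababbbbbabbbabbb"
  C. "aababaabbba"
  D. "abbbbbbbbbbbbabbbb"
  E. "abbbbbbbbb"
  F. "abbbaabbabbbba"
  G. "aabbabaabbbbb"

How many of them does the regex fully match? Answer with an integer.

3

A → no match
B → no match
C → no match
D → match
E → match
F → match
G → no match
Total matched: 3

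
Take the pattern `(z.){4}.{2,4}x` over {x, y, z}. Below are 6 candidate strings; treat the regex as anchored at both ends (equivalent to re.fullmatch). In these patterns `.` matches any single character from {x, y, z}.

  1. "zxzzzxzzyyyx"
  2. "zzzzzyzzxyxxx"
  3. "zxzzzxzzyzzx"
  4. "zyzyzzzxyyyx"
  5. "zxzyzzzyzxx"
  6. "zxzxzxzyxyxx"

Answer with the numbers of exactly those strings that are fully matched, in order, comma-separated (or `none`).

1, 2, 3, 4, 5, 6

1 → match
2 → match
3 → match
4 → match
5 → match
6 → match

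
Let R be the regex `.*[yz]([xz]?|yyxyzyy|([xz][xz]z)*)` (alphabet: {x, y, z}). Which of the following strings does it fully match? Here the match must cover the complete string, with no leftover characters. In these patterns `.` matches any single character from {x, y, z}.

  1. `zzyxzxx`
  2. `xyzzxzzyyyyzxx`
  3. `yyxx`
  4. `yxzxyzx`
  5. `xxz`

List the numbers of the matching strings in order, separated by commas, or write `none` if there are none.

4, 5

1. `zzyxzxx` → no match
2 → no match
3. `yyxx` → no match
4. `yxzxyzx` → match
5. `xxz` → match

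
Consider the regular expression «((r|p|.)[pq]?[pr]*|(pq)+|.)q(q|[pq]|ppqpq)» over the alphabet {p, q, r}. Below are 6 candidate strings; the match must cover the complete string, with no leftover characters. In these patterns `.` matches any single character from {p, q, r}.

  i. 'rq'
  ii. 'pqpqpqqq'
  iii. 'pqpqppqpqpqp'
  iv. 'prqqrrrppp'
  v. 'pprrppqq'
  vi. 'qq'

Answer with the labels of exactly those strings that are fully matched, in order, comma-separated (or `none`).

i. 'rq' → no match
ii. 'pqpqpqqq' → match
iii. 'pqpqppqpqpqp' → no match
iv. 'prqqrrrppp' → no match
v. 'pprrppqq' → match
vi. 'qq' → no match

ii, v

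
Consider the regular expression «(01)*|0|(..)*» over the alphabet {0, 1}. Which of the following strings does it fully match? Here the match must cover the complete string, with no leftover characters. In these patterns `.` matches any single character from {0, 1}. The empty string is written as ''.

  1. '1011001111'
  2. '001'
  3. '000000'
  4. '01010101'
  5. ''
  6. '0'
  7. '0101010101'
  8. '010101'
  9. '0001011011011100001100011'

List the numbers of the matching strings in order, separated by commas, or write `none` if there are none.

1, 3, 4, 5, 6, 7, 8

1. '1011001111' → match
2. '001' → no match
3. '000000' → match
4. '01010101' → match
5. '' → match
6. '0' → match
7. '0101010101' → match
8. '010101' → match
9 → no match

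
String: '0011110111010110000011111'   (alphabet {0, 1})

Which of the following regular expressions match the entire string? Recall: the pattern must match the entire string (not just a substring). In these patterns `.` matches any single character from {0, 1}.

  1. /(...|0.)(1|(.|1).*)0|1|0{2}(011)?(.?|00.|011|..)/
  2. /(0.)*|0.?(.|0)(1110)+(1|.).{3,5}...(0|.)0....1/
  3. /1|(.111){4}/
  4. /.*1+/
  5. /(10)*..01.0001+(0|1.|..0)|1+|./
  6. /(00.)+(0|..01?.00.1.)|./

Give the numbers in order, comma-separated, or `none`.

1 → no match
2 → match
3 → no match
4 → match
5 → no match
6 → no match

2, 4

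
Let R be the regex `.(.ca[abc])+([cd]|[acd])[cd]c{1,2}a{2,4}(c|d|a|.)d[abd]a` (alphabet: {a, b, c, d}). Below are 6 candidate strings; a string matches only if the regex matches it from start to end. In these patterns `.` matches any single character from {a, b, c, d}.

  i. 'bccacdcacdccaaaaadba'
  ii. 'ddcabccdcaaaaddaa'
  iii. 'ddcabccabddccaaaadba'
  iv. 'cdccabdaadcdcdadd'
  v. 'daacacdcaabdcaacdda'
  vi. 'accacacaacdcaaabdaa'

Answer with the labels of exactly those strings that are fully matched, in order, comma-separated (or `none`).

i, iii, vi

i → match
ii → no match
iii → match
iv → no match — must end with 'a'
v → no match
vi → match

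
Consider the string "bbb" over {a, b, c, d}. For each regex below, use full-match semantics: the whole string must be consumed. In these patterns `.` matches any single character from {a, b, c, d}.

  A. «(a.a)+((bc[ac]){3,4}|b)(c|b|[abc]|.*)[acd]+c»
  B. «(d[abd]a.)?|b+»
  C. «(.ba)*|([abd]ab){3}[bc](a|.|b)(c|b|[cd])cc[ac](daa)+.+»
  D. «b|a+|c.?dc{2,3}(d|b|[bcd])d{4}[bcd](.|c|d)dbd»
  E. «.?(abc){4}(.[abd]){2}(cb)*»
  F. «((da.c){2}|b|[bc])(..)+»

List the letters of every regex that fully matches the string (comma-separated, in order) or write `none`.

A → no match — must start with "a"
B → match
C → no match
D → no match
E → no match
F → match

B, F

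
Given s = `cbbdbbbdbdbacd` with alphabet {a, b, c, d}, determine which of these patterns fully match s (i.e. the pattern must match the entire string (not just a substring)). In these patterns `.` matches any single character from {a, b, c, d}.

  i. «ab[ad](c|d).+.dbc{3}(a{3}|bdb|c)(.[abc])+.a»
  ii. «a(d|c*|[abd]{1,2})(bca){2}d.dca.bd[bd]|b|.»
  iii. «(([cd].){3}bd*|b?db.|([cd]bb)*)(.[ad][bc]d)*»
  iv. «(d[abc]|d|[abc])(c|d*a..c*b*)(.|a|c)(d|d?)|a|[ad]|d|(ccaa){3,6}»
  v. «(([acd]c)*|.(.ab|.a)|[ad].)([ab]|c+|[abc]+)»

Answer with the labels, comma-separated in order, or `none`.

iii

i → no match — must start with `ab`
ii → no match
iii → match
iv → no match
v → no match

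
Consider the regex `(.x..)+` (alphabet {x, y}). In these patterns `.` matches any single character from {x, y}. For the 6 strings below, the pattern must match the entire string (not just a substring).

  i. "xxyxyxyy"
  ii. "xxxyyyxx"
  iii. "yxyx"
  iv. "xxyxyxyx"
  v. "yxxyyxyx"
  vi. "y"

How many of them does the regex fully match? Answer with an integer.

i. "xxyxyxyy" → match
ii. "xxxyyyxx" → no match
iii. "yxyx" → match
iv. "xxyxyxyx" → match
v. "yxxyyxyx" → match
vi. "y" → no match
Total matched: 4

4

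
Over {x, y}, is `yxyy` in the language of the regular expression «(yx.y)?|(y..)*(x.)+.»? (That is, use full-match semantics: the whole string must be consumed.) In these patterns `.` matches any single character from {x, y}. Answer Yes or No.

Yes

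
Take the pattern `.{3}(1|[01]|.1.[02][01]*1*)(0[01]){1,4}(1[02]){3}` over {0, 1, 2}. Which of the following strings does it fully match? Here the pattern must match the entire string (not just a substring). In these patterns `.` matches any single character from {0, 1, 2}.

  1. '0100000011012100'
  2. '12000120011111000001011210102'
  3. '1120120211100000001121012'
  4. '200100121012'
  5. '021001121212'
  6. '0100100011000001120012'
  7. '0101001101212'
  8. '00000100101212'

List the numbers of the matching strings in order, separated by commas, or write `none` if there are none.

1 → no match
2 → no match
3 → no match
4 → match
5 → match
6 → no match
7 → no match
8 → match

4, 5, 8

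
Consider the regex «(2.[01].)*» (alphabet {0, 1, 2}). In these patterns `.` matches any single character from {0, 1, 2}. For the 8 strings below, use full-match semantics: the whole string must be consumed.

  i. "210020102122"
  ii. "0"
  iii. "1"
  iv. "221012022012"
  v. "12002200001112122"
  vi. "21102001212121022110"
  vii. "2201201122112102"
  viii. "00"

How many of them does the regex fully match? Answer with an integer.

1

i → no match
ii → no match
iii → no match
iv → no match
v → no match
vi → no match
vii → match
viii → no match
Total matched: 1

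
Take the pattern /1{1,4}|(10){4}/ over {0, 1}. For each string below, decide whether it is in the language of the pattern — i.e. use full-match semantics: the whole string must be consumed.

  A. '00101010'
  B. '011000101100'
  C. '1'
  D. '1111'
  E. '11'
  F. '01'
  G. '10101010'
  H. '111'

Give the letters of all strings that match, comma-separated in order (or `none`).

A → no match
B → no match
C → match
D → match
E → match
F → no match
G → match
H → match

C, D, E, G, H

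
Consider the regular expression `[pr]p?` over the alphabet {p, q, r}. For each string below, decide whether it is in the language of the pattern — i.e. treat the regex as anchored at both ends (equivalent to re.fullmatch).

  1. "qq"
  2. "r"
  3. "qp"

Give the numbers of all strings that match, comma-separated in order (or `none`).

1 → no match
2 → match
3 → no match

2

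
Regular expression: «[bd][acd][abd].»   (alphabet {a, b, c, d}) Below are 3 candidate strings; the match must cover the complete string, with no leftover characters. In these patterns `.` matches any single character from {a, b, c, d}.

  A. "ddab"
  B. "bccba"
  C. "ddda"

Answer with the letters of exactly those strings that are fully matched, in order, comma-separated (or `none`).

A. "ddab" → match
B. "bccba" → no match
C. "ddda" → match

A, C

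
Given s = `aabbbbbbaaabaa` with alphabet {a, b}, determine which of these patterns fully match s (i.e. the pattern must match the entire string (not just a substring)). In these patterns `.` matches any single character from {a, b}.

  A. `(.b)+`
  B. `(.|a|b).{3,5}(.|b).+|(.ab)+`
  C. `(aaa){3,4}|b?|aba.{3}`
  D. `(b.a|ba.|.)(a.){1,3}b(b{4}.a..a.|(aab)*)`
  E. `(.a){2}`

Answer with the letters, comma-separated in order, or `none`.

B, D

A → no match — must end with `b`
B → match
C → no match
D → match
E → no match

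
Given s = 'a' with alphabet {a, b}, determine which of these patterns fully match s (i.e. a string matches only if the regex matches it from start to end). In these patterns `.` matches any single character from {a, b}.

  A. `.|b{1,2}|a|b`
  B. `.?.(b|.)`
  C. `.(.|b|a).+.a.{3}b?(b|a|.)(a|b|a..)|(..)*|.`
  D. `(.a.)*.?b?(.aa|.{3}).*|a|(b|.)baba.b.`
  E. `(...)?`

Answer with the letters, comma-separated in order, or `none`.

A, C, D

A → match
B → no match
C → match
D → match
E → no match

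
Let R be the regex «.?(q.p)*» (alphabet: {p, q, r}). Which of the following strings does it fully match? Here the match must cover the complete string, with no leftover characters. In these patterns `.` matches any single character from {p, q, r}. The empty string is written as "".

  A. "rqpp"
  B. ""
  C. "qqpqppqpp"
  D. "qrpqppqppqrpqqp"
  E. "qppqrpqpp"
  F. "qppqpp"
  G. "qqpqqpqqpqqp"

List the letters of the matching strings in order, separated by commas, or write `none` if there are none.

A → match
B → match
C → match
D → match
E → match
F → match
G → match

A, B, C, D, E, F, G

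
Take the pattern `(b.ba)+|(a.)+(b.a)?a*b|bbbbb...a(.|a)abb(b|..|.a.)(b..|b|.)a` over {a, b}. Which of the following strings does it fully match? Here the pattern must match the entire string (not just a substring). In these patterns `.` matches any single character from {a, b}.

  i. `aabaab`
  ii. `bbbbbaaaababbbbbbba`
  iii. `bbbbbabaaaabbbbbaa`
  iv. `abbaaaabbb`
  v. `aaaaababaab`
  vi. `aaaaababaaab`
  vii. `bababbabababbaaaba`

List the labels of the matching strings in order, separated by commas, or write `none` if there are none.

i → match
ii → match
iii → match
iv → no match
v → match
vi → match
vii → no match

i, ii, iii, v, vi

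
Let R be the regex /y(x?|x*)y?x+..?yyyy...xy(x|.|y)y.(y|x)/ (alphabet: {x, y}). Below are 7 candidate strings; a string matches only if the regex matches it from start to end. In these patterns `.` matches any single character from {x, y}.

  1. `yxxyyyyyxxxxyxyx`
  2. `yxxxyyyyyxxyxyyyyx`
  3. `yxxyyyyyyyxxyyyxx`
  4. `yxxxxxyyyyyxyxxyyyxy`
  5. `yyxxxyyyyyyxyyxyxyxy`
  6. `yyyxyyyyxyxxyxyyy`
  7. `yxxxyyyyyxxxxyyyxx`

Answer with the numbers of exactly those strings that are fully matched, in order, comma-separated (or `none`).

2, 3, 4, 5, 7

1 → no match
2 → match
3 → match
4 → match
5 → match
6 → no match
7 → match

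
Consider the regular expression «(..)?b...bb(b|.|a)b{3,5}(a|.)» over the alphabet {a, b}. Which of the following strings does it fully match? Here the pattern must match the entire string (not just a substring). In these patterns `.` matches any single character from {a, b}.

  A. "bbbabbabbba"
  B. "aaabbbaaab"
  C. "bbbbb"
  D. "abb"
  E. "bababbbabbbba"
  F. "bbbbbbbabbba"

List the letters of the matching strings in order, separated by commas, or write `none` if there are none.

A

A → match
B → no match
C → no match
D → no match
E → no match
F → no match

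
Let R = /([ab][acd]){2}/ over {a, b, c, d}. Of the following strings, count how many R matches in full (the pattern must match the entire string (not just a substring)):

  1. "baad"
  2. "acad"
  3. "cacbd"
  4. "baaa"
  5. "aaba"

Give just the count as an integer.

4

1 → match
2 → match
3 → no match
4 → match
5 → match
Total matched: 4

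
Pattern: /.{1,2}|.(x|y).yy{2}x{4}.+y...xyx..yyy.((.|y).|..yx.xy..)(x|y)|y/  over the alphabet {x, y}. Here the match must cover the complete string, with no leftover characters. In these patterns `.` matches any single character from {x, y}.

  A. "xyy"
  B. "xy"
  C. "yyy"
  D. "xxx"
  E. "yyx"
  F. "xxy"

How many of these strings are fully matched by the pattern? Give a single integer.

1

A → no match
B → match
C → no match
D → no match
E → no match
F → no match
Total matched: 1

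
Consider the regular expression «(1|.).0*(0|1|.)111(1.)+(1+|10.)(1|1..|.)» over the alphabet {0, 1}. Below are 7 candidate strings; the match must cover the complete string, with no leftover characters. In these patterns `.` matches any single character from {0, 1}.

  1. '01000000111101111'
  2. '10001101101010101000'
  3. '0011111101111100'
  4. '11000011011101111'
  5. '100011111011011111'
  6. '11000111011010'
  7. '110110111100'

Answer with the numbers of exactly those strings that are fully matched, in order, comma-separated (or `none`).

1

1 → match
2 → no match
3 → no match
4 → no match
5 → no match
6 → no match
7 → no match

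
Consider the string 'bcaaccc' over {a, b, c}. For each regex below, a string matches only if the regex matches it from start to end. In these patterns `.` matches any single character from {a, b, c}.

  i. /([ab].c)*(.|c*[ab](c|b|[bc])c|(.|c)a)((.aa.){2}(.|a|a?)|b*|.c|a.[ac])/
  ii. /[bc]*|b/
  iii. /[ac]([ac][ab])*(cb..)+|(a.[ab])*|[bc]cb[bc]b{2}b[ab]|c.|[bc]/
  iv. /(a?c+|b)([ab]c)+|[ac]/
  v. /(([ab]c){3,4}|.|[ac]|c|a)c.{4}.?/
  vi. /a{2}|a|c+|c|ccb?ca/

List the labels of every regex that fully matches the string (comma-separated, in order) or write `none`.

v

i → no match
ii → no match
iii → no match
iv → no match
v → match
vi → no match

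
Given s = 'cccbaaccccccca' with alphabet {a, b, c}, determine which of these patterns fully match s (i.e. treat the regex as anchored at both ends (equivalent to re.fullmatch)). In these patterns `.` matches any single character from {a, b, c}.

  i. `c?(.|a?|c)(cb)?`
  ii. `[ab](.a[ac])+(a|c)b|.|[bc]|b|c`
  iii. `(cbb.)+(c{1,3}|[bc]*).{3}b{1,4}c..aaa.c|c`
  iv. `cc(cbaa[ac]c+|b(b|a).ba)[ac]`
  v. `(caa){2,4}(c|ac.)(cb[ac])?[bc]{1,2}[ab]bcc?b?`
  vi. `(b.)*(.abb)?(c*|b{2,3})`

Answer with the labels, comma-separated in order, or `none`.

i → no match
ii → no match
iii → no match — must end with 'c'
iv → match
v → no match — must start with 'caa'
vi → no match

iv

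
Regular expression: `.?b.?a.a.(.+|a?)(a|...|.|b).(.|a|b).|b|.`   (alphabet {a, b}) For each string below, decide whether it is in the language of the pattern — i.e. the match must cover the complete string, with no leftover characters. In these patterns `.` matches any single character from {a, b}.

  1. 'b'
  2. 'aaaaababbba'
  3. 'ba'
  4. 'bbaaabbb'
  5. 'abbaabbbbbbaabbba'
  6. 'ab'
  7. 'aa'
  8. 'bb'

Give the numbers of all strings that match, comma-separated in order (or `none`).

1

1 → match
2 → no match
3 → no match
4 → no match
5 → no match
6 → no match
7 → no match
8 → no match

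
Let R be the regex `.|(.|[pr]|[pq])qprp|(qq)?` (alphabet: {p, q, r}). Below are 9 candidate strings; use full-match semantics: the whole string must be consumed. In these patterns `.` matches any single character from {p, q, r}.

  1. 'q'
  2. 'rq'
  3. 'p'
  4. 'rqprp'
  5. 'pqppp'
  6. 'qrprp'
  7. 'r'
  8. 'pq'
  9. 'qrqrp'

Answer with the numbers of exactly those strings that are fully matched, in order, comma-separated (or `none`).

1. 'q' → match
2. 'rq' → no match
3. 'p' → match
4. 'rqprp' → match
5. 'pqppp' → no match
6. 'qrprp' → no match
7. 'r' → match
8. 'pq' → no match
9. 'qrqrp' → no match

1, 3, 4, 7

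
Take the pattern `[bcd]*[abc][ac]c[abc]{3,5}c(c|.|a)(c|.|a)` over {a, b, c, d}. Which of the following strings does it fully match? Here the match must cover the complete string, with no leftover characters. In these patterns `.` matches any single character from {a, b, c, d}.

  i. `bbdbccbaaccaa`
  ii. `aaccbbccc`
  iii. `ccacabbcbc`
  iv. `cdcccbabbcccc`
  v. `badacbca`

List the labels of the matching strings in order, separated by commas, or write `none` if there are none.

i, ii, iii, iv

i → match
ii → match
iii → match
iv → match
v → no match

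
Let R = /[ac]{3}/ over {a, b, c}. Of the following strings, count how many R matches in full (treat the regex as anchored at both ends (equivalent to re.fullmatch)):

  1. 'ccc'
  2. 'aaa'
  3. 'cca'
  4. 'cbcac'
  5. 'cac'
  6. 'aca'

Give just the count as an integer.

5

1 → match
2 → match
3 → match
4 → no match
5 → match
6 → match
Total matched: 5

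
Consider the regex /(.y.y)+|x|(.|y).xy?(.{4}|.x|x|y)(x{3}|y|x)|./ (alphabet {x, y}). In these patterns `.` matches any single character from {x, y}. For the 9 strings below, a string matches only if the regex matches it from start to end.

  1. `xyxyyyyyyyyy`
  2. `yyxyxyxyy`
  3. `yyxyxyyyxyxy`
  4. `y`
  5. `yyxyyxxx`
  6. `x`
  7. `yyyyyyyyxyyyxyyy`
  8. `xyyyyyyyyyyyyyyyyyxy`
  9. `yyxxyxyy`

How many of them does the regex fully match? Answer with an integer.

9

1 → match
2 → match
3 → match
4 → match
5 → match
6 → match
7 → match
8 → match
9 → match
Total matched: 9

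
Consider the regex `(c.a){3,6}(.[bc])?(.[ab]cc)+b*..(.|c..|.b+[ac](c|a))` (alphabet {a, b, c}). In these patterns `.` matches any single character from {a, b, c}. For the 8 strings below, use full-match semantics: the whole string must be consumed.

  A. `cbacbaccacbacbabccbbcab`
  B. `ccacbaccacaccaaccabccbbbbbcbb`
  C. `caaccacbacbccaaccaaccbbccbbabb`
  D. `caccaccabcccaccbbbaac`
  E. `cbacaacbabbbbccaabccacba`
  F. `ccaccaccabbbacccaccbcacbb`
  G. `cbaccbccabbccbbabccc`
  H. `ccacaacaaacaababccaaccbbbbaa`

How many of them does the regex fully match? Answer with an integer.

4

A → match
B → match
C → match
D → no match
E → no match
F → match
G → no match
H → no match
Total matched: 4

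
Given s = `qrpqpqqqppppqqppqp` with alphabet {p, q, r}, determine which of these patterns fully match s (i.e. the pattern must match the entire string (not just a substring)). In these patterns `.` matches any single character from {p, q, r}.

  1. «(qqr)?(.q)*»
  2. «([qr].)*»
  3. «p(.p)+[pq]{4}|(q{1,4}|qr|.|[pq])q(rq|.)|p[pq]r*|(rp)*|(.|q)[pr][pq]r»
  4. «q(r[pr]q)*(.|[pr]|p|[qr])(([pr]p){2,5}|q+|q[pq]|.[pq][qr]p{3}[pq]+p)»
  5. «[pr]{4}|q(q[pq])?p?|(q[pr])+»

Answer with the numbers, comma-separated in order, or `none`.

4

1 → no match
2 → no match
3 → no match
4 → match
5 → no match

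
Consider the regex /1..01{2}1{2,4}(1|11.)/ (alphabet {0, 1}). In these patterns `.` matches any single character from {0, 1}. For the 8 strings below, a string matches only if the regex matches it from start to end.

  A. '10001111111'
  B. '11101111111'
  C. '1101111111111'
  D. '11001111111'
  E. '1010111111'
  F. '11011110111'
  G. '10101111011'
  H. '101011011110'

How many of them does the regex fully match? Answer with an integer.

4

A. '10001111111' → match
B. '11101111111' → match
C → no match
D. '11001111111' → match
E. '1010111111' → match
F. '11011110111' → no match
G. '10101111011' → no match
H. '101011011110' → no match
Total matched: 4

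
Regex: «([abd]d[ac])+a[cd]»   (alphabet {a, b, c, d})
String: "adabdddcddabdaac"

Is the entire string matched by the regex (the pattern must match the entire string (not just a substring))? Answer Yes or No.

No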